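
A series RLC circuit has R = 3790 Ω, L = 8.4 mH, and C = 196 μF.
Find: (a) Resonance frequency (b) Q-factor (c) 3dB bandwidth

Step 1 — Resonance: ω₀ = 1/√(LC) = 1/√(0.0084·0.000196) = 779.3 rad/s.
Step 2 — f₀ = ω₀/(2π) = 124 Hz.
Step 3 — Series Q: Q = ω₀L/R = 779.3·0.0084/3790 = 0.001727.
Step 4 — Bandwidth: Δω = ω₀/Q = 4.512e+05 rad/s; BW = Δω/(2π) = 7.181e+04 Hz.

(a) f₀ = 124 Hz  (b) Q = 0.001727  (c) BW = 7.181e+04 Hz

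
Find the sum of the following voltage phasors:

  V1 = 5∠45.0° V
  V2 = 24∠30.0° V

Step 1 — Convert each phasor to rectangular form:
  V1 = 5·(cos(45.0°) + j·sin(45.0°)) = 3.536 + j3.536 V
  V2 = 24·(cos(30.0°) + j·sin(30.0°)) = 20.78 + j12 V
Step 2 — Sum components: V_total = 24.32 + j15.54 V.
Step 3 — Convert to polar: |V_total| = 28.86 V, ∠V_total = 32.6°.

V_total = 28.86∠32.6° V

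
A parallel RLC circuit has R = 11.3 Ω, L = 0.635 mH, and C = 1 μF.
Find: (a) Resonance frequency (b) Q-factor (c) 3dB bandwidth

Step 1 — Resonance: ω₀ = 1/√(LC) = 1/√(0.000635·1e-06) = 3.968e+04 rad/s.
Step 2 — f₀ = ω₀/(2π) = 6316 Hz.
Step 3 — Parallel Q: Q = R/(ω₀L) = 11.3/(3.968e+04·0.000635) = 0.4484.
Step 4 — Bandwidth: Δω = ω₀/Q = 8.85e+04 rad/s; BW = Δω/(2π) = 1.408e+04 Hz.

(a) f₀ = 6316 Hz  (b) Q = 0.4484  (c) BW = 1.408e+04 Hz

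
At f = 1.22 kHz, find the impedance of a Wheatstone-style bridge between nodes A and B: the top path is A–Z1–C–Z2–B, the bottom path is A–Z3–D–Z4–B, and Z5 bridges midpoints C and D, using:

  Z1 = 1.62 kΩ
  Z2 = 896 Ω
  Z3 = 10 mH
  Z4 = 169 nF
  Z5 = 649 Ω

Step 1 — Angular frequency: ω = 2π·f = 2π·1220 = 7665 rad/s.
Step 2 — Component impedances:
  Z1: Z = R = 1620 Ω
  Z2: Z = R = 896 Ω
  Z3: Z = jωL = j·7665·0.01 = 0 + j76.65 Ω
  Z4: Z = 1/(jωC) = -j/(ω·C) = 0 - j771.9 Ω
  Z5: Z = R = 649 Ω
Step 3 — Bridge requires nodal analysis (the Z5 bridge couples midpoints C and D, so the two paths cannot be reduced to a simple series/parallel combination). Setting node B to ground and injecting 1 A at node A, the 3-node admittance system at A, C, D solves to V_A = Z_AB = 316.4 - j517.8 Ω = 606.8∠-58.6° Ω.

Z = 316.4 - j517.8 Ω = 606.8∠-58.6° Ω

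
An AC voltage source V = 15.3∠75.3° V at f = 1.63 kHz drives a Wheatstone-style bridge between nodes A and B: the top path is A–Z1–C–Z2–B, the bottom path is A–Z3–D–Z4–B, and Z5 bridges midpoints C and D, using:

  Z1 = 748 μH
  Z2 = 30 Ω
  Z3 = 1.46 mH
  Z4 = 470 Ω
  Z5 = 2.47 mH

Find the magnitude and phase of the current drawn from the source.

Step 1 — Angular frequency: ω = 2π·f = 2π·1630 = 1.024e+04 rad/s.
Step 2 — Component impedances:
  Z1: Z = jωL = j·1.024e+04·0.000748 = 0 + j7.661 Ω
  Z2: Z = R = 30 Ω
  Z3: Z = jωL = j·1.024e+04·0.00146 = 0 + j14.95 Ω
  Z4: Z = R = 470 Ω
  Z5: Z = jωL = j·1.024e+04·0.00247 = 0 + j25.3 Ω
Step 3 — Bridge requires nodal analysis (the Z5 bridge couples midpoints C and D, so the two paths cannot be reduced to a simple series/parallel combination). Setting node B to ground and injecting 1 A at node A, the 3-node admittance system at A, C, D solves to V_A = Z_AB = 28.22 + j5.993 Ω = 28.85∠12.0° Ω.
Step 4 — Source phasor: V = 15.3∠75.3° V = 3.882 + j14.8 V.
Step 5 — Ohm's law: I = V / Z_total = (3.882 + j14.8) / (28.22 + j5.993) = 0.2382 + j0.4738 A.
Step 6 — Convert to polar: |I| = 0.5303 A, ∠I = 63.3°.

I = 0.5303∠63.3° A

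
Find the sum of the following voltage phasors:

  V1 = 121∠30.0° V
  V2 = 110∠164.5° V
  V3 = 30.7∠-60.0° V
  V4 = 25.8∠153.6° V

Step 1 — Convert each phasor to rectangular form:
  V1 = 121·(cos(30.0°) + j·sin(30.0°)) = 104.8 + j60.5 V
  V2 = 110·(cos(164.5°) + j·sin(164.5°)) = -106 + j29.4 V
  V3 = 30.7·(cos(-60.0°) + j·sin(-60.0°)) = 15.35 - j26.59 V
  V4 = 25.8·(cos(153.6°) + j·sin(153.6°)) = -23.11 + j11.47 V
Step 2 — Sum components: V_total = -8.97 + j74.78 V.
Step 3 — Convert to polar: |V_total| = 75.32 V, ∠V_total = 96.8°.

V_total = 75.32∠96.8° V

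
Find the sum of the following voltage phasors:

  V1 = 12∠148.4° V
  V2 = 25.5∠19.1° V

Step 1 — Convert each phasor to rectangular form:
  V1 = 12·(cos(148.4°) + j·sin(148.4°)) = -10.22 + j6.288 V
  V2 = 25.5·(cos(19.1°) + j·sin(19.1°)) = 24.1 + j8.344 V
Step 2 — Sum components: V_total = 13.88 + j14.63 V.
Step 3 — Convert to polar: |V_total| = 20.16 V, ∠V_total = 46.5°.

V_total = 20.16∠46.5° V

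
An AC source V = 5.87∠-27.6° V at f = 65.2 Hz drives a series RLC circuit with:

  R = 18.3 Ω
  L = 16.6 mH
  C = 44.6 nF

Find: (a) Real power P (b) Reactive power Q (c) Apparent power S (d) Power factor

Step 1 — Angular frequency: ω = 2π·f = 2π·65.2 = 409.7 rad/s.
Step 2 — Component impedances:
  R: Z = R = 18.3 Ω
  L: Z = jωL = j·409.7·0.0166 = 0 + j6.8 Ω
  C: Z = 1/(jωC) = -j/(ω·C) = 0 - j5.473e+04 Ω
Step 3 — Series combination: Z_total = R + L + C = 18.3 - j5.472e+04 Ω = 5.472e+04∠-90.0° Ω.
Step 4 — Source phasor: V = 5.87∠-27.6° V = 5.202 - j2.72 V.
Step 5 — Current: I = V / Z = 4.973e-05 + j9.504e-05 A = 0.0001073∠62.4° A.
Step 6 — Complex power: S = V·I* = 2.106e-07 - j0.0006296 VA.
Step 7 — Real power: P = Re(S) = 2.106e-07 W.
Step 8 — Reactive power: Q = Im(S) = -0.0006296 VAR.
Step 9 — Apparent power: |S| = 0.0006296 VA.
Step 10 — Power factor: PF = P/|S| = 0.0003344 (leading).

(a) P = 2.106e-07 W  (b) Q = -0.0006296 VAR  (c) S = 0.0006296 VA  (d) PF = 0.0003344 (leading)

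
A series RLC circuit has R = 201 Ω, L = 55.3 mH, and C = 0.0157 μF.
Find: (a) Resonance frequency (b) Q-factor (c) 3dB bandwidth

Step 1 — Resonance condition Im(Z)=0 gives ω₀ = 1/√(LC).
Step 2 — ω₀ = 1/√(0.0553·1.57e-08) = 3.394e+04 rad/s.
Step 3 — f₀ = ω₀/(2π) = 5401 Hz.
Step 4 — Series Q: Q = ω₀L/R = 3.394e+04·0.0553/201 = 9.337.
Step 5 — 3dB bandwidth: Δω = ω₀/Q = 3635 rad/s; BW = Δω/(2π) = 578.5 Hz.

(a) f₀ = 5401 Hz  (b) Q = 9.337  (c) BW = 578.5 Hz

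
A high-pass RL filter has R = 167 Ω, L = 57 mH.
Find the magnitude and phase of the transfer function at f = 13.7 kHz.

Step 1 — Angular frequency: ω = 2π·1.37e+04 = 8.608e+04 rad/s.
Step 2 — Transfer function: H(jω) = jωL/(R + jωL).
Step 3 — Numerator jωL = j·4907; denominator R + jωL = 167 + j4907.
Step 4 — H = 0.9988 + j0.034.
Step 5 — Magnitude: |H| = 0.9994 (-0.0 dB); phase: φ = 1.9°.

|H| = 0.9994 (-0.0 dB), φ = 1.9°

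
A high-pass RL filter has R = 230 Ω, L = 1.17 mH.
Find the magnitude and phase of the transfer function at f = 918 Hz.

Step 1 — Angular frequency: ω = 2π·918 = 5768 rad/s.
Step 2 — Transfer function: H(jω) = jωL/(R + jωL).
Step 3 — Numerator jωL = j·6.749; denominator R + jωL = 230 + j6.749.
Step 4 — H = 0.0008602 + j0.02932.
Step 5 — Magnitude: |H| = 0.02933 (-30.7 dB); phase: φ = 88.3°.

|H| = 0.02933 (-30.7 dB), φ = 88.3°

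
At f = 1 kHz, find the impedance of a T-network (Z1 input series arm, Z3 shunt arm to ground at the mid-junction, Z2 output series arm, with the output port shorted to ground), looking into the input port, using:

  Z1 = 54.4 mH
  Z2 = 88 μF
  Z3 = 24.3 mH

Step 1 — Angular frequency: ω = 2π·f = 2π·1000 = 6283 rad/s.
Step 2 — Component impedances:
  Z1: Z = jωL = j·6283·0.0544 = 0 + j341.8 Ω
  Z2: Z = 1/(jωC) = -j/(ω·C) = 0 - j1.809 Ω
  Z3: Z = jωL = j·6283·0.0243 = 0 + j152.7 Ω
Step 3 — With the output port shorted to ground, the output series arm Z2 runs from the junction to ground; the shunt arm Z3 also runs from the junction to ground. They appear in parallel: Z3 || Z2 = 0 - j1.83 Ω.
Step 4 — Series with input arm Z1: Z_in = Z1 + (Z3 || Z2) = 0 + j340 Ω = 340∠90.0° Ω.

Z = 0 + j340 Ω = 340∠90.0° Ω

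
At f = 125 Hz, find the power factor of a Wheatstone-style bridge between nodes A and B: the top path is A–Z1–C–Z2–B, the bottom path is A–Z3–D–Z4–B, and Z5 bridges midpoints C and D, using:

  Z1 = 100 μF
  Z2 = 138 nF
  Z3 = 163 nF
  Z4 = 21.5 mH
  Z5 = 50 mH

Step 1 — Angular frequency: ω = 2π·f = 2π·125 = 785.4 rad/s.
Step 2 — Component impedances:
  Z1: Z = 1/(jωC) = -j/(ω·C) = 0 - j12.73 Ω
  Z2: Z = 1/(jωC) = -j/(ω·C) = 0 - j9226 Ω
  Z3: Z = 1/(jωC) = -j/(ω·C) = 0 - j7811 Ω
  Z4: Z = jωL = j·785.4·0.0215 = 0 + j16.89 Ω
  Z5: Z = jωL = j·785.4·0.05 = 0 + j39.27 Ω
Step 3 — Bridge requires nodal analysis (the Z5 bridge couples midpoints C and D, so the two paths cannot be reduced to a simple series/parallel combination). Setting node B to ground and injecting 1 A at node A, the 3-node admittance system at A, C, D solves to V_A = Z_AB = 0 + j43.86 Ω = 43.86∠90.0° Ω.
Step 4 — Power factor: PF = cos(φ) = Re(Z)/|Z| = 0/43.86 = 0.
Step 5 — Type: Im(Z) = 43.86 ⇒ lagging (phase φ = 90.0°).

PF = 0 (lagging, φ = 90.0°)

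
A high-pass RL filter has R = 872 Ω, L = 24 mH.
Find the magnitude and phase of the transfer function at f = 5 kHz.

Step 1 — Angular frequency: ω = 2π·5000 = 3.142e+04 rad/s.
Step 2 — Transfer function: H(jω) = jωL/(R + jωL).
Step 3 — Numerator jωL = j·754; denominator R + jωL = 872 + j754.
Step 4 — H = 0.4278 + j0.4948.
Step 5 — Magnitude: |H| = 0.6541 (-3.7 dB); phase: φ = 49.2°.

|H| = 0.6541 (-3.7 dB), φ = 49.2°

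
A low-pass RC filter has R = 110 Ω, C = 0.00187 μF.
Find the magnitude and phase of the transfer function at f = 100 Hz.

Step 1 — Angular frequency: ω = 2π·100 = 628.3 rad/s.
Step 2 — Transfer function: H(jω) = 1/(1 + jωRC).
Step 3 — Denominator: 1 + jωRC = 1 + j·628.3·110·1.87e-09 = 1 + j0.0001292.
Step 4 — H = 1 - j0.0001292.
Step 5 — Magnitude: |H| = 1 (-0.0 dB); phase: φ = -0.0°.

|H| = 1 (-0.0 dB), φ = -0.0°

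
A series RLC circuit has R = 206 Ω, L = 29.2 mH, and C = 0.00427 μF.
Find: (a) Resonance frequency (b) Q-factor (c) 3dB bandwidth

Step 1 — Resonance condition Im(Z)=0 gives ω₀ = 1/√(LC).
Step 2 — ω₀ = 1/√(0.0292·4.27e-09) = 8.956e+04 rad/s.
Step 3 — f₀ = ω₀/(2π) = 1.425e+04 Hz.
Step 4 — Series Q: Q = ω₀L/R = 8.956e+04·0.0292/206 = 12.69.
Step 5 — 3dB bandwidth: Δω = ω₀/Q = 7055 rad/s; BW = Δω/(2π) = 1123 Hz.

(a) f₀ = 1.425e+04 Hz  (b) Q = 12.69  (c) BW = 1123 Hz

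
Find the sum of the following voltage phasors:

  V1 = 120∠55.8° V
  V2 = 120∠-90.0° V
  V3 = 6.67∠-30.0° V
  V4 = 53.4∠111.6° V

Step 1 — Convert each phasor to rectangular form:
  V1 = 120·(cos(55.8°) + j·sin(55.8°)) = 67.45 + j99.25 V
  V2 = 120·(cos(-90.0°) + j·sin(-90.0°)) = 0 - j120 V
  V3 = 6.67·(cos(-30.0°) + j·sin(-30.0°)) = 5.776 - j3.335 V
  V4 = 53.4·(cos(111.6°) + j·sin(111.6°)) = -19.66 + j49.65 V
Step 2 — Sum components: V_total = 53.57 + j25.56 V.
Step 3 — Convert to polar: |V_total| = 59.36 V, ∠V_total = 25.5°.

V_total = 59.36∠25.5° V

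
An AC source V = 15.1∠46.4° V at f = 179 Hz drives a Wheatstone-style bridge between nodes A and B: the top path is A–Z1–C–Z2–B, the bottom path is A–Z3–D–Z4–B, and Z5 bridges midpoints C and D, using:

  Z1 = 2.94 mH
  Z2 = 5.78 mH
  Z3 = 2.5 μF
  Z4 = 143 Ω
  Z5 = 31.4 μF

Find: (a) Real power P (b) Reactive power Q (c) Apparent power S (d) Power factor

Step 1 — Angular frequency: ω = 2π·f = 2π·179 = 1125 rad/s.
Step 2 — Component impedances:
  Z1: Z = jωL = j·1125·0.00294 = 0 + j3.307 Ω
  Z2: Z = jωL = j·1125·0.00578 = 0 + j6.501 Ω
  Z3: Z = 1/(jωC) = -j/(ω·C) = 0 - j355.7 Ω
  Z4: Z = R = 143 Ω
  Z5: Z = 1/(jωC) = -j/(ω·C) = 0 - j28.32 Ω
Step 3 — Bridge requires nodal analysis (the Z5 bridge couples midpoints C and D, so the two paths cannot be reduced to a simple series/parallel combination). Setting node B to ground and injecting 1 A at node A, the 3-node admittance system at A, C, D solves to V_A = Z_AB = 0.3124 + j9.879 Ω = 9.884∠88.2° Ω.
Step 4 — Source phasor: V = 15.1∠46.4° V = 10.41 + j10.93 V.
Step 5 — Current: I = V / Z = 1.139 - j1.018 A = 1.528∠-41.8° A.
Step 6 — Complex power: S = V·I* = 0.7291 + j23.06 VA.
Step 7 — Real power: P = Re(S) = 0.7291 W.
Step 8 — Reactive power: Q = Im(S) = 23.06 VAR.
Step 9 — Apparent power: |S| = 23.07 VA.
Step 10 — Power factor: PF = P/|S| = 0.0316 (lagging).

(a) P = 0.7291 W  (b) Q = 23.06 VAR  (c) S = 23.07 VA  (d) PF = 0.0316 (lagging)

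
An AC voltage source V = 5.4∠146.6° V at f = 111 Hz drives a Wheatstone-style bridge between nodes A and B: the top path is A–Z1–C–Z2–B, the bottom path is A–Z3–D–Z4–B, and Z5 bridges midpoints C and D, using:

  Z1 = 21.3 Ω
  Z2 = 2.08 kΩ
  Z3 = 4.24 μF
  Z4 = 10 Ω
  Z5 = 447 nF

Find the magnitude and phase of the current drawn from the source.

Step 1 — Angular frequency: ω = 2π·f = 2π·111 = 697.4 rad/s.
Step 2 — Component impedances:
  Z1: Z = R = 21.3 Ω
  Z2: Z = R = 2080 Ω
  Z3: Z = 1/(jωC) = -j/(ω·C) = 0 - j338.2 Ω
  Z4: Z = R = 10 Ω
  Z5: Z = 1/(jωC) = -j/(ω·C) = 0 - j3208 Ω
Step 3 — Bridge requires nodal analysis (the Z5 bridge couples midpoints C and D, so the two paths cannot be reduced to a simple series/parallel combination). Setting node B to ground and injecting 1 A at node A, the 3-node admittance system at A, C, D solves to V_A = Z_AB = 53.31 - j297.3 Ω = 302∠-79.8° Ω.
Step 4 — Source phasor: V = 5.4∠146.6° V = -4.508 + j2.973 V.
Step 5 — Ohm's law: I = V / Z_total = (-4.508 + j2.973) / (53.31 - j297.3) = -0.01232 - j0.01295 A.
Step 6 — Convert to polar: |I| = 0.01788 A, ∠I = -133.6°.

I = 0.01788∠-133.6° A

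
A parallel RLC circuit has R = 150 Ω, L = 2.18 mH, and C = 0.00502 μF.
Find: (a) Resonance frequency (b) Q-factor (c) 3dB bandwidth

Step 1 — Resonance: ω₀ = 1/√(LC) = 1/√(0.00218·5.02e-09) = 3.023e+05 rad/s.
Step 2 — f₀ = ω₀/(2π) = 4.811e+04 Hz.
Step 3 — Parallel Q: Q = R/(ω₀L) = 150/(3.023e+05·0.00218) = 0.2276.
Step 4 — Bandwidth: Δω = ω₀/Q = 1.328e+06 rad/s; BW = Δω/(2π) = 2.114e+05 Hz.

(a) f₀ = 4.811e+04 Hz  (b) Q = 0.2276  (c) BW = 2.114e+05 Hz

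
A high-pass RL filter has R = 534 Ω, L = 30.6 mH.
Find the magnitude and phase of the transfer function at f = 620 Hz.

Step 1 — Angular frequency: ω = 2π·620 = 3896 rad/s.
Step 2 — Transfer function: H(jω) = jωL/(R + jωL).
Step 3 — Numerator jωL = j·119.2; denominator R + jωL = 534 + j119.2.
Step 4 — H = 0.04747 + j0.2126.
Step 5 — Magnitude: |H| = 0.2179 (-13.2 dB); phase: φ = 77.4°.

|H| = 0.2179 (-13.2 dB), φ = 77.4°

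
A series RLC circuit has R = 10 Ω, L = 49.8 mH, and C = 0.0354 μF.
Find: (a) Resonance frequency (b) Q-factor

Step 1 — Resonance condition Im(Z)=0 gives ω₀ = 1/√(LC).
Step 2 — ω₀ = 1/√(0.0498·3.54e-08) = 2.382e+04 rad/s.
Step 3 — f₀ = ω₀/(2π) = 3791 Hz.
Step 4 — Series Q: Q = ω₀L/R = 2.382e+04·0.0498/10 = 118.6.

(a) f₀ = 3791 Hz  (b) Q = 118.6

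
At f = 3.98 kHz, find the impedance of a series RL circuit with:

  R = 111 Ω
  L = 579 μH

Step 1 — Angular frequency: ω = 2π·f = 2π·3980 = 2.501e+04 rad/s.
Step 2 — Component impedances:
  R: Z = R = 111 Ω
  L: Z = jωL = j·2.501e+04·0.000579 = 0 + j14.48 Ω
Step 3 — Series combination: Z_total = R + L = 111 + j14.48 Ω = 111.9∠7.4° Ω.

Z = 111 + j14.48 Ω = 111.9∠7.4° Ω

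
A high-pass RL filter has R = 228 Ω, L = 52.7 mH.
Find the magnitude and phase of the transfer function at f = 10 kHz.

Step 1 — Angular frequency: ω = 2π·1e+04 = 6.283e+04 rad/s.
Step 2 — Transfer function: H(jω) = jωL/(R + jωL).
Step 3 — Numerator jωL = j·3311; denominator R + jωL = 228 + j3311.
Step 4 — H = 0.9953 + j0.06853.
Step 5 — Magnitude: |H| = 0.9976 (-0.0 dB); phase: φ = 3.9°.

|H| = 0.9976 (-0.0 dB), φ = 3.9°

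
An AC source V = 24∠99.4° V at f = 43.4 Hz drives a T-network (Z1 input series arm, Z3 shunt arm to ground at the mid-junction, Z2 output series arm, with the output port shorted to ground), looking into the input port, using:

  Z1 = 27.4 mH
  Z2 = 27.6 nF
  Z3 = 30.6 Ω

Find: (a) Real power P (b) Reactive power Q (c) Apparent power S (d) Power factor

Step 1 — Angular frequency: ω = 2π·f = 2π·43.4 = 272.7 rad/s.
Step 2 — Component impedances:
  Z1: Z = jωL = j·272.7·0.0274 = 0 + j7.472 Ω
  Z2: Z = 1/(jωC) = -j/(ω·C) = 0 - j1.329e+05 Ω
  Z3: Z = R = 30.6 Ω
Step 3 — With the output port shorted to ground, the output series arm Z2 runs from the junction to ground; the shunt arm Z3 also runs from the junction to ground. They appear in parallel: Z3 || Z2 = 30.6 - j0.007047 Ω.
Step 4 — Series with input arm Z1: Z_in = Z1 + (Z3 || Z2) = 30.6 + j7.465 Ω = 31.5∠13.7° Ω.
Step 5 — Source phasor: V = 24∠99.4° V = -3.92 + j23.68 V.
Step 6 — Current: I = V / Z = 0.05725 + j0.7598 A = 0.762∠85.7° A.
Step 7 — Complex power: S = V·I* = 17.77 + j4.334 VA.
Step 8 — Real power: P = Re(S) = 17.77 W.
Step 9 — Reactive power: Q = Im(S) = 4.334 VAR.
Step 10 — Apparent power: |S| = 18.29 VA.
Step 11 — Power factor: PF = P/|S| = 0.9715 (lagging).

(a) P = 17.77 W  (b) Q = 4.334 VAR  (c) S = 18.29 VA  (d) PF = 0.9715 (lagging)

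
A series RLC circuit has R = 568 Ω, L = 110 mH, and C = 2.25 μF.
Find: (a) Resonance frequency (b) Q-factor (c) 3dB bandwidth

Step 1 — Resonance: ω₀ = 1/√(LC) = 1/√(0.11·2.25e-06) = 2010 rad/s.
Step 2 — f₀ = ω₀/(2π) = 319.9 Hz.
Step 3 — Series Q: Q = ω₀L/R = 2010·0.11/568 = 0.3893.
Step 4 — Bandwidth: Δω = ω₀/Q = 5164 rad/s; BW = Δω/(2π) = 821.8 Hz.

(a) f₀ = 319.9 Hz  (b) Q = 0.3893  (c) BW = 821.8 Hz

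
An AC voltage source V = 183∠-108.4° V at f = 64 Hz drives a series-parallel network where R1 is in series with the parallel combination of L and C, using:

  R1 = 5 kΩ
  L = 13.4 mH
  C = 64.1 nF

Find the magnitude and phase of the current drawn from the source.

Step 1 — Angular frequency: ω = 2π·f = 2π·64 = 402.1 rad/s.
Step 2 — Component impedances:
  R1: Z = R = 5000 Ω
  L: Z = jωL = j·402.1·0.0134 = 0 + j5.388 Ω
  C: Z = 1/(jωC) = -j/(ω·C) = 0 - j3.88e+04 Ω
Step 3 — Parallel branch: L || C = 1/(1/L + 1/C) = 0 + j5.389 Ω.
Step 4 — Series with R1: Z_total = R1 + (L || C) = 5000 + j5.389 Ω = 5000∠0.1° Ω.
Step 5 — Source phasor: V = 183∠-108.4° V = -57.76 - j173.6 V.
Step 6 — Ohm's law: I = V / Z_total = (-57.76 - j173.6) / (5000 + j5.389) = -0.01159 - j0.03472 A.
Step 7 — Convert to polar: |I| = 0.0366 A, ∠I = -108.5°.

I = 0.0366∠-108.5° A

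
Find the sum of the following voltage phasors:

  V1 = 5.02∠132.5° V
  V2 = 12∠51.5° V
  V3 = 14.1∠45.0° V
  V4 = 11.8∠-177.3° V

Step 1 — Convert each phasor to rectangular form:
  V1 = 5.02·(cos(132.5°) + j·sin(132.5°)) = -3.391 + j3.701 V
  V2 = 12·(cos(51.5°) + j·sin(51.5°)) = 7.47 + j9.391 V
  V3 = 14.1·(cos(45.0°) + j·sin(45.0°)) = 9.97 + j9.97 V
  V4 = 11.8·(cos(-177.3°) + j·sin(-177.3°)) = -11.79 - j0.5559 V
Step 2 — Sum components: V_total = 2.262 + j22.51 V.
Step 3 — Convert to polar: |V_total| = 22.62 V, ∠V_total = 84.3°.

V_total = 22.62∠84.3° V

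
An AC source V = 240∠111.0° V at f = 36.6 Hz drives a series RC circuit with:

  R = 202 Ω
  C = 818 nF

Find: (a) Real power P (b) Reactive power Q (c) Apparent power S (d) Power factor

Step 1 — Angular frequency: ω = 2π·f = 2π·36.6 = 230 rad/s.
Step 2 — Component impedances:
  R: Z = R = 202 Ω
  C: Z = 1/(jωC) = -j/(ω·C) = 0 - j5316 Ω
Step 3 — Series combination: Z_total = R + C = 202 - j5316 Ω = 5320∠-87.8° Ω.
Step 4 — Source phasor: V = 240∠111.0° V = -86.01 + j224.1 V.
Step 5 — Current: I = V / Z = -0.0427 - j0.01456 A = 0.04511∠-161.2° A.
Step 6 — Complex power: S = V·I* = 0.4111 - j10.82 VA.
Step 7 — Real power: P = Re(S) = 0.4111 W.
Step 8 — Reactive power: Q = Im(S) = -10.82 VAR.
Step 9 — Apparent power: |S| = 10.83 VA.
Step 10 — Power factor: PF = P/|S| = 0.03797 (leading).

(a) P = 0.4111 W  (b) Q = -10.82 VAR  (c) S = 10.83 VA  (d) PF = 0.03797 (leading)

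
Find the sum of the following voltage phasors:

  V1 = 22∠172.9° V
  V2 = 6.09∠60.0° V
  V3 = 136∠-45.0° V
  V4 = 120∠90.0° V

Step 1 — Convert each phasor to rectangular form:
  V1 = 22·(cos(172.9°) + j·sin(172.9°)) = -21.83 + j2.719 V
  V2 = 6.09·(cos(60.0°) + j·sin(60.0°)) = 3.045 + j5.274 V
  V3 = 136·(cos(-45.0°) + j·sin(-45.0°)) = 96.17 - j96.17 V
  V4 = 120·(cos(90.0°) + j·sin(90.0°)) = 0 + j120 V
Step 2 — Sum components: V_total = 77.38 + j31.83 V.
Step 3 — Convert to polar: |V_total| = 83.67 V, ∠V_total = 22.4°.

V_total = 83.67∠22.4° V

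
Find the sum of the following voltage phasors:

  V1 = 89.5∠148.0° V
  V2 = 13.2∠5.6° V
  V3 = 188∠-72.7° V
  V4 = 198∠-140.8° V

Step 1 — Convert each phasor to rectangular form:
  V1 = 89.5·(cos(148.0°) + j·sin(148.0°)) = -75.9 + j47.43 V
  V2 = 13.2·(cos(5.6°) + j·sin(5.6°)) = 13.14 + j1.288 V
  V3 = 188·(cos(-72.7°) + j·sin(-72.7°)) = 55.91 - j179.5 V
  V4 = 198·(cos(-140.8°) + j·sin(-140.8°)) = -153.4 - j125.1 V
Step 2 — Sum components: V_total = -160.3 - j255.9 V.
Step 3 — Convert to polar: |V_total| = 302 V, ∠V_total = -122.1°.

V_total = 302∠-122.1° V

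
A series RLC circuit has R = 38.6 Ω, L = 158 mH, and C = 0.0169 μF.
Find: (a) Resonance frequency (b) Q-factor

Step 1 — Resonance condition Im(Z)=0 gives ω₀ = 1/√(LC).
Step 2 — ω₀ = 1/√(0.158·1.69e-08) = 1.935e+04 rad/s.
Step 3 — f₀ = ω₀/(2π) = 3080 Hz.
Step 4 — Series Q: Q = ω₀L/R = 1.935e+04·0.158/38.6 = 79.21.

(a) f₀ = 3080 Hz  (b) Q = 79.21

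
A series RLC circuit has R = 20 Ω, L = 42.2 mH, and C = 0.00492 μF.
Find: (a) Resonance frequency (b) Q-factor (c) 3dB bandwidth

Step 1 — Resonance: ω₀ = 1/√(LC) = 1/√(0.0422·4.92e-09) = 6.94e+04 rad/s.
Step 2 — f₀ = ω₀/(2π) = 1.105e+04 Hz.
Step 3 — Series Q: Q = ω₀L/R = 6.94e+04·0.0422/20 = 146.4.
Step 4 — Bandwidth: Δω = ω₀/Q = 473.9 rad/s; BW = Δω/(2π) = 75.43 Hz.

(a) f₀ = 1.105e+04 Hz  (b) Q = 146.4  (c) BW = 75.43 Hz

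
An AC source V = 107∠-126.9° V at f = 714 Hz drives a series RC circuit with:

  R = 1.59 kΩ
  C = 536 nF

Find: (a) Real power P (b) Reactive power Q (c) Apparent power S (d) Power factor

Step 1 — Angular frequency: ω = 2π·f = 2π·714 = 4486 rad/s.
Step 2 — Component impedances:
  R: Z = R = 1590 Ω
  C: Z = 1/(jωC) = -j/(ω·C) = 0 - j415.9 Ω
Step 3 — Series combination: Z_total = R + C = 1590 - j415.9 Ω = 1643∠-14.7° Ω.
Step 4 — Source phasor: V = 107∠-126.9° V = -64.24 - j85.57 V.
Step 5 — Current: I = V / Z = -0.02464 - j0.06026 A = 0.06511∠-112.2° A.
Step 6 — Complex power: S = V·I* = 6.74 - j1.763 VA.
Step 7 — Real power: P = Re(S) = 6.74 W.
Step 8 — Reactive power: Q = Im(S) = -1.763 VAR.
Step 9 — Apparent power: |S| = 6.966 VA.
Step 10 — Power factor: PF = P/|S| = 0.9675 (leading).

(a) P = 6.74 W  (b) Q = -1.763 VAR  (c) S = 6.966 VA  (d) PF = 0.9675 (leading)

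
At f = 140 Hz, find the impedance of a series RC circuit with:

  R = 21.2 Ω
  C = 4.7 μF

Step 1 — Angular frequency: ω = 2π·f = 2π·140 = 879.6 rad/s.
Step 2 — Component impedances:
  R: Z = R = 21.2 Ω
  C: Z = 1/(jωC) = -j/(ω·C) = 0 - j241.9 Ω
Step 3 — Series combination: Z_total = R + C = 21.2 - j241.9 Ω = 242.8∠-85.0° Ω.

Z = 21.2 - j241.9 Ω = 242.8∠-85.0° Ω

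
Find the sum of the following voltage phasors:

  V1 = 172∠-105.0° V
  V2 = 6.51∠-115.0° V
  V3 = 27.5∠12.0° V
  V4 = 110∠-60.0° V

Step 1 — Convert each phasor to rectangular form:
  V1 = 172·(cos(-105.0°) + j·sin(-105.0°)) = -44.52 - j166.1 V
  V2 = 6.51·(cos(-115.0°) + j·sin(-115.0°)) = -2.751 - j5.9 V
  V3 = 27.5·(cos(12.0°) + j·sin(12.0°)) = 26.9 + j5.718 V
  V4 = 110·(cos(-60.0°) + j·sin(-60.0°)) = 55 - j95.26 V
Step 2 — Sum components: V_total = 34.63 - j261.6 V.
Step 3 — Convert to polar: |V_total| = 263.9 V, ∠V_total = -82.5°.

V_total = 263.9∠-82.5° V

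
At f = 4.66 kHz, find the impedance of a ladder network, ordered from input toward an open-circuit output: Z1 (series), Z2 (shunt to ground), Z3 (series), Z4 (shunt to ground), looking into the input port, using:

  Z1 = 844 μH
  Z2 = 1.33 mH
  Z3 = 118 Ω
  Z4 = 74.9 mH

Step 1 — Angular frequency: ω = 2π·f = 2π·4660 = 2.928e+04 rad/s.
Step 2 — Component impedances:
  Z1: Z = jωL = j·2.928e+04·0.000844 = 0 + j24.71 Ω
  Z2: Z = jωL = j·2.928e+04·0.00133 = 0 + j38.94 Ω
  Z3: Z = R = 118 Ω
  Z4: Z = jωL = j·2.928e+04·0.0749 = 0 + j2193 Ω
Step 3 — Ladder network (open output): work backward from the far end, alternating series and parallel combinations. Z_in = 0.03582 + j62.98 Ω = 62.98∠90.0° Ω.

Z = 0.03582 + j62.98 Ω = 62.98∠90.0° Ω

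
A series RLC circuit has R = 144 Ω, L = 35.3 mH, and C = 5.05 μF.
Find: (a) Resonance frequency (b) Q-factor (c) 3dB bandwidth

Step 1 — Resonance: ω₀ = 1/√(LC) = 1/√(0.0353·5.05e-06) = 2368 rad/s.
Step 2 — f₀ = ω₀/(2π) = 377 Hz.
Step 3 — Series Q: Q = ω₀L/R = 2368·0.0353/144 = 0.5806.
Step 4 — Bandwidth: Δω = ω₀/Q = 4079 rad/s; BW = Δω/(2π) = 649.2 Hz.

(a) f₀ = 377 Hz  (b) Q = 0.5806  (c) BW = 649.2 Hz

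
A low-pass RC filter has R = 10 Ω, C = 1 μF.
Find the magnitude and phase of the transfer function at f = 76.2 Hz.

Step 1 — Angular frequency: ω = 2π·76.2 = 478.8 rad/s.
Step 2 — Transfer function: H(jω) = 1/(1 + jωRC).
Step 3 — Denominator: 1 + jωRC = 1 + j·478.8·10·1e-06 = 1 + j0.004788.
Step 4 — H = 1 - j0.004788.
Step 5 — Magnitude: |H| = 1 (-0.0 dB); phase: φ = -0.3°.

|H| = 1 (-0.0 dB), φ = -0.3°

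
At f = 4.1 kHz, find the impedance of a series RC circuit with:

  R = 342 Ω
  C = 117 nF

Step 1 — Angular frequency: ω = 2π·f = 2π·4100 = 2.576e+04 rad/s.
Step 2 — Component impedances:
  R: Z = R = 342 Ω
  C: Z = 1/(jωC) = -j/(ω·C) = 0 - j331.8 Ω
Step 3 — Series combination: Z_total = R + C = 342 - j331.8 Ω = 476.5∠-44.1° Ω.

Z = 342 - j331.8 Ω = 476.5∠-44.1° Ω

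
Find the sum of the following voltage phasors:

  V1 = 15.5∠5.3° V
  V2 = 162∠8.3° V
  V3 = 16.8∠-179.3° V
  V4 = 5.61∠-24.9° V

Step 1 — Convert each phasor to rectangular form:
  V1 = 15.5·(cos(5.3°) + j·sin(5.3°)) = 15.43 + j1.432 V
  V2 = 162·(cos(8.3°) + j·sin(8.3°)) = 160.3 + j23.39 V
  V3 = 16.8·(cos(-179.3°) + j·sin(-179.3°)) = -16.8 - j0.2052 V
  V4 = 5.61·(cos(-24.9°) + j·sin(-24.9°)) = 5.089 - j2.362 V
Step 2 — Sum components: V_total = 164 + j22.25 V.
Step 3 — Convert to polar: |V_total| = 165.5 V, ∠V_total = 7.7°.

V_total = 165.5∠7.7° V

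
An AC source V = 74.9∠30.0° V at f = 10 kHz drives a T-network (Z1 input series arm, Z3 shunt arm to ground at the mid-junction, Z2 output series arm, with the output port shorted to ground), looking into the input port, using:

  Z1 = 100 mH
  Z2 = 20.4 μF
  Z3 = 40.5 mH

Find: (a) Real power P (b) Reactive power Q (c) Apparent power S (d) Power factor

Step 1 — Angular frequency: ω = 2π·f = 2π·1e+04 = 6.283e+04 rad/s.
Step 2 — Component impedances:
  Z1: Z = jωL = j·6.283e+04·0.1 = 0 + j6283 Ω
  Z2: Z = 1/(jωC) = -j/(ω·C) = 0 - j0.7802 Ω
  Z3: Z = jωL = j·6.283e+04·0.0405 = 0 + j2545 Ω
Step 3 — With the output port shorted to ground, the output series arm Z2 runs from the junction to ground; the shunt arm Z3 also runs from the junction to ground. They appear in parallel: Z3 || Z2 = 0 - j0.7804 Ω.
Step 4 — Series with input arm Z1: Z_in = Z1 + (Z3 || Z2) = 0 + j6282 Ω = 6282∠90.0° Ω.
Step 5 — Source phasor: V = 74.9∠30.0° V = 64.87 + j37.45 V.
Step 6 — Current: I = V / Z = 0.005961 - j0.01032 A = 0.01192∠-60.0° A.
Step 7 — Complex power: S = V·I* = 0 + j0.893 VA.
Step 8 — Real power: P = Re(S) = 0 W.
Step 9 — Reactive power: Q = Im(S) = 0.893 VAR.
Step 10 — Apparent power: |S| = 0.893 VA.
Step 11 — Power factor: PF = P/|S| = 0 (lagging).

(a) P = 0 W  (b) Q = 0.893 VAR  (c) S = 0.893 VA  (d) PF = 0 (lagging)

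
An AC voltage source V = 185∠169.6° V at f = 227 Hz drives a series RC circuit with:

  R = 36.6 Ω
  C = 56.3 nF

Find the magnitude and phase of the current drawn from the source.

Step 1 — Angular frequency: ω = 2π·f = 2π·227 = 1426 rad/s.
Step 2 — Component impedances:
  R: Z = R = 36.6 Ω
  C: Z = 1/(jωC) = -j/(ω·C) = 0 - j1.245e+04 Ω
Step 3 — Series combination: Z_total = R + C = 36.6 - j1.245e+04 Ω = 1.245e+04∠-89.8° Ω.
Step 4 — Source phasor: V = 185∠169.6° V = -182 + j33.4 V.
Step 5 — Ohm's law: I = V / Z_total = (-182 + j33.4) / (36.6 - j1.245e+04) = -0.002725 - j0.0146 A.
Step 6 — Convert to polar: |I| = 0.01486 A, ∠I = -100.6°.

I = 0.01486∠-100.6° A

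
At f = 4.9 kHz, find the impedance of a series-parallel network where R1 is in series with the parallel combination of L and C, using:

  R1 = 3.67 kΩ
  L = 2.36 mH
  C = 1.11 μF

Step 1 — Angular frequency: ω = 2π·f = 2π·4900 = 3.079e+04 rad/s.
Step 2 — Component impedances:
  R1: Z = R = 3670 Ω
  L: Z = jωL = j·3.079e+04·0.00236 = 0 + j72.66 Ω
  C: Z = 1/(jωC) = -j/(ω·C) = 0 - j29.26 Ω
Step 3 — Parallel branch: L || C = 1/(1/L + 1/C) = 0 - j48.99 Ω.
Step 4 — Series with R1: Z_total = R1 + (L || C) = 3670 - j48.99 Ω = 3670∠-0.8° Ω.

Z = 3670 - j48.99 Ω = 3670∠-0.8° Ω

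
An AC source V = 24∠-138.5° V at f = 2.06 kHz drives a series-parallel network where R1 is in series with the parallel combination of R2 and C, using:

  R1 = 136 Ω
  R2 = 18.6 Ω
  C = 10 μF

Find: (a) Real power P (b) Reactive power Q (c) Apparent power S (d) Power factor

Step 1 — Angular frequency: ω = 2π·f = 2π·2060 = 1.294e+04 rad/s.
Step 2 — Component impedances:
  R1: Z = R = 136 Ω
  R2: Z = R = 18.6 Ω
  C: Z = 1/(jωC) = -j/(ω·C) = 0 - j7.726 Ω
Step 3 — Parallel branch: R2 || C = 1/(1/R2 + 1/C) = 2.737 - j6.589 Ω.
Step 4 — Series with R1: Z_total = R1 + (R2 || C) = 138.7 - j6.589 Ω = 138.9∠-2.7° Ω.
Step 5 — Source phasor: V = 24∠-138.5° V = -17.97 - j15.9 V.
Step 6 — Current: I = V / Z = -0.1238 - j0.1205 A = 0.1728∠-135.8° A.
Step 7 — Complex power: S = V·I* = 4.142 - j0.1967 VA.
Step 8 — Real power: P = Re(S) = 4.142 W.
Step 9 — Reactive power: Q = Im(S) = -0.1967 VAR.
Step 10 — Apparent power: |S| = 4.147 VA.
Step 11 — Power factor: PF = P/|S| = 0.9989 (leading).

(a) P = 4.142 W  (b) Q = -0.1967 VAR  (c) S = 4.147 VA  (d) PF = 0.9989 (leading)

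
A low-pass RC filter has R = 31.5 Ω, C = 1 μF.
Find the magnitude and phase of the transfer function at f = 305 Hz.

Step 1 — Angular frequency: ω = 2π·305 = 1916 rad/s.
Step 2 — Transfer function: H(jω) = 1/(1 + jωRC).
Step 3 — Denominator: 1 + jωRC = 1 + j·1916·31.5·1e-06 = 1 + j0.06037.
Step 4 — H = 0.9964 - j0.06015.
Step 5 — Magnitude: |H| = 0.9982 (-0.0 dB); phase: φ = -3.5°.

|H| = 0.9982 (-0.0 dB), φ = -3.5°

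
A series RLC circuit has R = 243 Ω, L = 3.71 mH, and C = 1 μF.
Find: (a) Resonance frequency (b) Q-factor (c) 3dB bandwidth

Step 1 — Resonance: ω₀ = 1/√(LC) = 1/√(0.00371·1e-06) = 1.642e+04 rad/s.
Step 2 — f₀ = ω₀/(2π) = 2613 Hz.
Step 3 — Series Q: Q = ω₀L/R = 1.642e+04·0.00371/243 = 0.2507.
Step 4 — Bandwidth: Δω = ω₀/Q = 6.55e+04 rad/s; BW = Δω/(2π) = 1.042e+04 Hz.

(a) f₀ = 2613 Hz  (b) Q = 0.2507  (c) BW = 1.042e+04 Hz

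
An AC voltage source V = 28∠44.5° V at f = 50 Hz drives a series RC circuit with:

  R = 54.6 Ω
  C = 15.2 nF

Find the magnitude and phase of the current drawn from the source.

Step 1 — Angular frequency: ω = 2π·f = 2π·50 = 314.2 rad/s.
Step 2 — Component impedances:
  R: Z = R = 54.6 Ω
  C: Z = 1/(jωC) = -j/(ω·C) = 0 - j2.094e+05 Ω
Step 3 — Series combination: Z_total = R + C = 54.6 - j2.094e+05 Ω = 2.094e+05∠-90.0° Ω.
Step 4 — Source phasor: V = 28∠44.5° V = 19.97 + j19.63 V.
Step 5 — Ohm's law: I = V / Z_total = (19.97 + j19.63) / (54.6 - j2.094e+05) = -9.369e-05 + j9.539e-05 A.
Step 6 — Convert to polar: |I| = 0.0001337 A, ∠I = 134.5°.

I = 0.0001337∠134.5° A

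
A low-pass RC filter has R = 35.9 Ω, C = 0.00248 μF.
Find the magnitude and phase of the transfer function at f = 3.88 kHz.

Step 1 — Angular frequency: ω = 2π·3880 = 2.438e+04 rad/s.
Step 2 — Transfer function: H(jω) = 1/(1 + jωRC).
Step 3 — Denominator: 1 + jωRC = 1 + j·2.438e+04·35.9·2.48e-09 = 1 + j0.00217.
Step 4 — H = 1 - j0.00217.
Step 5 — Magnitude: |H| = 1 (-0.0 dB); phase: φ = -0.1°.

|H| = 1 (-0.0 dB), φ = -0.1°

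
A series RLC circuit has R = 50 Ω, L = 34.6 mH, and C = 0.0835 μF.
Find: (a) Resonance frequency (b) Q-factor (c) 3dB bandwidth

Step 1 — Resonance: ω₀ = 1/√(LC) = 1/√(0.0346·8.35e-08) = 1.86e+04 rad/s.
Step 2 — f₀ = ω₀/(2π) = 2961 Hz.
Step 3 — Series Q: Q = ω₀L/R = 1.86e+04·0.0346/50 = 12.87.
Step 4 — Bandwidth: Δω = ω₀/Q = 1445 rad/s; BW = Δω/(2π) = 230 Hz.

(a) f₀ = 2961 Hz  (b) Q = 12.87  (c) BW = 230 Hz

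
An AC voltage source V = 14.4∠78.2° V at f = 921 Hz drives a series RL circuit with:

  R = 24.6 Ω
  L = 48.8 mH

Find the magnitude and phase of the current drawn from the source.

Step 1 — Angular frequency: ω = 2π·f = 2π·921 = 5787 rad/s.
Step 2 — Component impedances:
  R: Z = R = 24.6 Ω
  L: Z = jωL = j·5787·0.0488 = 0 + j282.4 Ω
Step 3 — Series combination: Z_total = R + L = 24.6 + j282.4 Ω = 283.5∠85.0° Ω.
Step 4 — Source phasor: V = 14.4∠78.2° V = 2.945 + j14.1 V.
Step 5 — Ohm's law: I = V / Z_total = (2.945 + j14.1) / (24.6 + j282.4) = 0.05044 - j0.006034 A.
Step 6 — Convert to polar: |I| = 0.0508 A, ∠I = -6.8°.

I = 0.0508∠-6.8° A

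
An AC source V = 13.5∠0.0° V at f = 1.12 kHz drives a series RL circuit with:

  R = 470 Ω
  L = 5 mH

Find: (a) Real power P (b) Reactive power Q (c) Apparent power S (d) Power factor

Step 1 — Angular frequency: ω = 2π·f = 2π·1120 = 7037 rad/s.
Step 2 — Component impedances:
  R: Z = R = 470 Ω
  L: Z = jωL = j·7037·0.005 = 0 + j35.19 Ω
Step 3 — Series combination: Z_total = R + L = 470 + j35.19 Ω = 471.3∠4.3° Ω.
Step 4 — Source phasor: V = 13.5∠0.0° V = 13.5 V.
Step 5 — Current: I = V / Z = 0.02856 - j0.002138 A = 0.02864∠-4.3° A.
Step 6 — Complex power: S = V·I* = 0.3856 + j0.02887 VA.
Step 7 — Real power: P = Re(S) = 0.3856 W.
Step 8 — Reactive power: Q = Im(S) = 0.02887 VAR.
Step 9 — Apparent power: |S| = 0.3867 VA.
Step 10 — Power factor: PF = P/|S| = 0.9972 (lagging).

(a) P = 0.3856 W  (b) Q = 0.02887 VAR  (c) S = 0.3867 VA  (d) PF = 0.9972 (lagging)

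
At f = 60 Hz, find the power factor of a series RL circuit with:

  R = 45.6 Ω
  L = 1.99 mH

Step 1 — Angular frequency: ω = 2π·f = 2π·60 = 377 rad/s.
Step 2 — Component impedances:
  R: Z = R = 45.6 Ω
  L: Z = jωL = j·377·0.00199 = 0 + j0.7502 Ω
Step 3 — Series combination: Z_total = R + L = 45.6 + j0.7502 Ω = 45.61∠0.9° Ω.
Step 4 — Power factor: PF = cos(φ) = Re(Z)/|Z| = 45.6/45.606 = 0.9999.
Step 5 — Type: Im(Z) = 0.7502 ⇒ lagging (phase φ = 0.9°).

PF = 0.9999 (lagging, φ = 0.9°)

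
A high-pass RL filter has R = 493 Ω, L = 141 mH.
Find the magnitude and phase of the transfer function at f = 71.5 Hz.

Step 1 — Angular frequency: ω = 2π·71.5 = 449.2 rad/s.
Step 2 — Transfer function: H(jω) = jωL/(R + jωL).
Step 3 — Numerator jωL = j·63.34; denominator R + jωL = 493 + j63.34.
Step 4 — H = 0.01624 + j0.1264.
Step 5 — Magnitude: |H| = 0.1274 (-17.9 dB); phase: φ = 82.7°.

|H| = 0.1274 (-17.9 dB), φ = 82.7°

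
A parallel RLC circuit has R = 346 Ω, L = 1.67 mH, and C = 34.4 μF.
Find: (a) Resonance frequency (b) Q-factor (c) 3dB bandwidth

Step 1 — Resonance: ω₀ = 1/√(LC) = 1/√(0.00167·3.44e-05) = 4172 rad/s.
Step 2 — f₀ = ω₀/(2π) = 664 Hz.
Step 3 — Parallel Q: Q = R/(ω₀L) = 346/(4172·0.00167) = 49.66.
Step 4 — Bandwidth: Δω = ω₀/Q = 84.02 rad/s; BW = Δω/(2π) = 13.37 Hz.

(a) f₀ = 664 Hz  (b) Q = 49.66  (c) BW = 13.37 Hz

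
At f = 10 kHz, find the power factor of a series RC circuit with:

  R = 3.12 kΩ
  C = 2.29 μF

Step 1 — Angular frequency: ω = 2π·f = 2π·1e+04 = 6.283e+04 rad/s.
Step 2 — Component impedances:
  R: Z = R = 3120 Ω
  C: Z = 1/(jωC) = -j/(ω·C) = 0 - j6.95 Ω
Step 3 — Series combination: Z_total = R + C = 3120 - j6.95 Ω = 3120∠-0.1° Ω.
Step 4 — Power factor: PF = cos(φ) = Re(Z)/|Z| = 3120/3120 = 1.
Step 5 — Type: Im(Z) = -6.95 ⇒ leading (phase φ = -0.1°).

PF = 1 (leading, φ = -0.1°)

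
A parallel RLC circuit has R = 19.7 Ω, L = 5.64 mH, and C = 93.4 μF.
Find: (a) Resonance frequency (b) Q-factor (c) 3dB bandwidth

Step 1 — Resonance: ω₀ = 1/√(LC) = 1/√(0.00564·9.34e-05) = 1378 rad/s.
Step 2 — f₀ = ω₀/(2π) = 219.3 Hz.
Step 3 — Parallel Q: Q = R/(ω₀L) = 19.7/(1378·0.00564) = 2.535.
Step 4 — Bandwidth: Δω = ω₀/Q = 543.5 rad/s; BW = Δω/(2π) = 86.5 Hz.

(a) f₀ = 219.3 Hz  (b) Q = 2.535  (c) BW = 86.5 Hz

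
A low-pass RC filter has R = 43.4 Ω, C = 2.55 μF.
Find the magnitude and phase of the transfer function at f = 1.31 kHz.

Step 1 — Angular frequency: ω = 2π·1310 = 8231 rad/s.
Step 2 — Transfer function: H(jω) = 1/(1 + jωRC).
Step 3 — Denominator: 1 + jωRC = 1 + j·8231·43.4·2.55e-06 = 1 + j0.9109.
Step 4 — H = 0.5465 - j0.4978.
Step 5 — Magnitude: |H| = 0.7393 (-2.6 dB); phase: φ = -42.3°.

|H| = 0.7393 (-2.6 dB), φ = -42.3°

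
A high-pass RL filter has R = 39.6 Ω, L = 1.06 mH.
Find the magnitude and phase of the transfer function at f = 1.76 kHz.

Step 1 — Angular frequency: ω = 2π·1760 = 1.106e+04 rad/s.
Step 2 — Transfer function: H(jω) = jωL/(R + jωL).
Step 3 — Numerator jωL = j·11.72; denominator R + jωL = 39.6 + j11.72.
Step 4 — H = 0.08056 + j0.2722.
Step 5 — Magnitude: |H| = 0.2838 (-10.9 dB); phase: φ = 73.5°.

|H| = 0.2838 (-10.9 dB), φ = 73.5°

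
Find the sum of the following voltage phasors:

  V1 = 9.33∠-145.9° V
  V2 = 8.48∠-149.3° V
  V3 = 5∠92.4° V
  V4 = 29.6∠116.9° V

Step 1 — Convert each phasor to rectangular form:
  V1 = 9.33·(cos(-145.9°) + j·sin(-145.9°)) = -7.726 - j5.231 V
  V2 = 8.48·(cos(-149.3°) + j·sin(-149.3°)) = -7.292 - j4.329 V
  V3 = 5·(cos(92.4°) + j·sin(92.4°)) = -0.2094 + j4.996 V
  V4 = 29.6·(cos(116.9°) + j·sin(116.9°)) = -13.39 + j26.4 V
Step 2 — Sum components: V_total = -28.62 + j21.83 V.
Step 3 — Convert to polar: |V_total| = 36 V, ∠V_total = 142.7°.

V_total = 36∠142.7° V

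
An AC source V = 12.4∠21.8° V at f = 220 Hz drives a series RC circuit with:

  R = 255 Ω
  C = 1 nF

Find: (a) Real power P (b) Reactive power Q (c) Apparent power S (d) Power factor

Step 1 — Angular frequency: ω = 2π·f = 2π·220 = 1382 rad/s.
Step 2 — Component impedances:
  R: Z = R = 255 Ω
  C: Z = 1/(jωC) = -j/(ω·C) = 0 - j7.234e+05 Ω
Step 3 — Series combination: Z_total = R + C = 255 - j7.234e+05 Ω = 7.234e+05∠-90.0° Ω.
Step 4 — Source phasor: V = 12.4∠21.8° V = 11.51 + j4.605 V.
Step 5 — Current: I = V / Z = -6.36e-06 + j1.592e-05 A = 1.714e-05∠111.8° A.
Step 6 — Complex power: S = V·I* = 7.492e-08 - j0.0002125 VA.
Step 7 — Real power: P = Re(S) = 7.492e-08 W.
Step 8 — Reactive power: Q = Im(S) = -0.0002125 VAR.
Step 9 — Apparent power: |S| = 0.0002125 VA.
Step 10 — Power factor: PF = P/|S| = 0.0003525 (leading).

(a) P = 7.492e-08 W  (b) Q = -0.0002125 VAR  (c) S = 0.0002125 VA  (d) PF = 0.0003525 (leading)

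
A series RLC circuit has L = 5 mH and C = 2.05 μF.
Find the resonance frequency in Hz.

Step 1 — Resonance condition Im(Z)=0 gives ω₀ = 1/√(LC).
Step 2 — ω₀ = 1/√(0.005·2.05e-06) = 9877 rad/s.
Step 3 — f₀ = ω₀/(2π) = 1572 Hz.

f₀ = 1572 Hz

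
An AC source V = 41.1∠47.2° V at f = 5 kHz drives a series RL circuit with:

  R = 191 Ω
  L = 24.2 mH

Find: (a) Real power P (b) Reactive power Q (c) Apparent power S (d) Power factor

Step 1 — Angular frequency: ω = 2π·f = 2π·5000 = 3.142e+04 rad/s.
Step 2 — Component impedances:
  R: Z = R = 191 Ω
  L: Z = jωL = j·3.142e+04·0.0242 = 0 + j760.3 Ω
Step 3 — Series combination: Z_total = R + L = 191 + j760.3 Ω = 783.9∠75.9° Ω.
Step 4 — Source phasor: V = 41.1∠47.2° V = 27.93 + j30.16 V.
Step 5 — Current: I = V / Z = 0.04599 - j0.02518 A = 0.05243∠-28.7° A.
Step 6 — Complex power: S = V·I* = 0.5251 + j2.09 VA.
Step 7 — Real power: P = Re(S) = 0.5251 W.
Step 8 — Reactive power: Q = Im(S) = 2.09 VAR.
Step 9 — Apparent power: |S| = 2.155 VA.
Step 10 — Power factor: PF = P/|S| = 0.2437 (lagging).

(a) P = 0.5251 W  (b) Q = 2.09 VAR  (c) S = 2.155 VA  (d) PF = 0.2437 (lagging)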